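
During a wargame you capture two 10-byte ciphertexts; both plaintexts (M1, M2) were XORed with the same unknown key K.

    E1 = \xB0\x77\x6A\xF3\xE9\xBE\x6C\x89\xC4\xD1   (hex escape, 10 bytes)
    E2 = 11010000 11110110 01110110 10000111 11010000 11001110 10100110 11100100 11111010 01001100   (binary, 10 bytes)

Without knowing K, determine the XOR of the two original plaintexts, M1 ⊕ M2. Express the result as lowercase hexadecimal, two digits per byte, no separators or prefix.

60811c743970ca6d3e9d

E1 ⊕ E2 = (M1 ⊕ K) ⊕ (M2 ⊕ K) = M1 ⊕ M2 — the shared key cancels under XOR.
b0 ^ d0 = 60
77 ^ f6 = 81
6a ^ 76 = 1c
f3 ^ 87 = 74
e9 ^ d0 = 39
be ^ ce = 70
6c ^ a6 = ca
89 ^ e4 = 6d
c4 ^ fa = 3e
d1 ^ 4c = 9d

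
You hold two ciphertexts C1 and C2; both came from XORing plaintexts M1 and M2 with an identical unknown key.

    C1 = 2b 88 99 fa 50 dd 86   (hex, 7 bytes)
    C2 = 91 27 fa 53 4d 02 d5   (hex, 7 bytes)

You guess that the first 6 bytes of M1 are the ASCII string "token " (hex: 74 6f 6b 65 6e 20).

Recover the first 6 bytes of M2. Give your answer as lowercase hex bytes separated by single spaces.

ce c0 08 cc 73 ff

First, C1 ⊕ C2 = (M1 ⊕ K) ⊕ (M2 ⊕ K) = M1 ⊕ M2, so the key drops out. Then M2 = (M1 ⊕ M2) ⊕ M1 over the first 6 bytes.
byte 0: (2b xor 91) xor 74 = ba xor 74 = ce
byte 1: (88 xor 27) xor 6f = af xor 6f = c0
byte 2: (99 xor fa) xor 6b = 63 xor 6b = 08
byte 3: (fa xor 53) xor 65 = a9 xor 65 = cc
byte 4: (50 xor 4d) xor 6e = 1d xor 6e = 73
byte 5: (dd xor 02) xor 20 = df xor 20 = ff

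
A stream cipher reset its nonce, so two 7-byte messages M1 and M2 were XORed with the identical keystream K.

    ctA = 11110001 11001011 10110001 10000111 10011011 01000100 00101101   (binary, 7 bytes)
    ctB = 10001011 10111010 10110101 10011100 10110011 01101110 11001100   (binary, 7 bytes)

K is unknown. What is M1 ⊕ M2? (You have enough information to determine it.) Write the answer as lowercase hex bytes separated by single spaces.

7a 71 04 1b 28 2a e1

ctA ⊕ ctB = (M1 ⊕ K) ⊕ (M2 ⊕ K) = M1 ⊕ M2 — the shared key cancels under XOR.
byte 0: f1 XOR 8b = 7a
byte 1: cb XOR ba = 71
byte 2: b1 XOR b5 = 04
byte 3: 87 XOR 9c = 1b
byte 4: 9b XOR b3 = 28
byte 5: 44 XOR 6e = 2a
byte 6: 2d XOR cc = e1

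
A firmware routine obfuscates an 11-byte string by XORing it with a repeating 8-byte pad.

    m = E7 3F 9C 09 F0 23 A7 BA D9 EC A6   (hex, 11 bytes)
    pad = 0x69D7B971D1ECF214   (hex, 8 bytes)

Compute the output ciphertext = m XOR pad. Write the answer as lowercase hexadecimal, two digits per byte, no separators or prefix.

8ee8257821cf55aeb03b1f

The 8-byte key repeats, so the effective keystream is 69 d7 b9 71 d1 ec f2 14 69 d7 b9.
byte 0: 11100111 xor 01101001 = 10001110
byte 1: 00111111 xor 11010111 = 11101000
byte 2: 10011100 xor 10111001 = 00100101
byte 3: 00001001 xor 01110001 = 01111000
byte 4: 11110000 xor 11010001 = 00100001
byte 5: 00100011 xor 11101100 = 11001111
byte 6: 10100111 xor 11110010 = 01010101
byte 7: 10111010 xor 00010100 = 10101110
byte 8: 11011001 xor 01101001 = 10110000
byte 9: 11101100 xor 11010111 = 00111011
byte 10: 10100110 xor 10111001 = 00011111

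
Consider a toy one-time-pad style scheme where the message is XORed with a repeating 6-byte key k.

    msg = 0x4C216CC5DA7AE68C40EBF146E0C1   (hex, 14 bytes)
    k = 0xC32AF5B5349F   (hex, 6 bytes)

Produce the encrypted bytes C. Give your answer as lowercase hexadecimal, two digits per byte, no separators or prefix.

The 6-byte key repeats, so the effective keystream is c3 2a f5 b5 34 9f c3 2a f5 b5 34 9f c3 2a.
byte 0: 01001100 xor 11000011 = 10001111
byte 1: 00100001 xor 00101010 = 00001011
byte 2: 01101100 xor 11110101 = 10011001
byte 3: 11000101 xor 10110101 = 01110000
byte 4: 11011010 xor 00110100 = 11101110
byte 5: 01111010 xor 10011111 = 11100101
byte 6: 11100110 xor 11000011 = 00100101
byte 7: 10001100 xor 00101010 = 10100110
byte 8: 01000000 xor 11110101 = 10110101
byte 9: 11101011 xor 10110101 = 01011110
byte 10: 11110001 xor 00110100 = 11000101
byte 11: 01000110 xor 10011111 = 11011001
byte 12: 11100000 xor 11000011 = 00100011
byte 13: 11000001 xor 00101010 = 11101011

8f0b9970eee525a6b55ec5d923eb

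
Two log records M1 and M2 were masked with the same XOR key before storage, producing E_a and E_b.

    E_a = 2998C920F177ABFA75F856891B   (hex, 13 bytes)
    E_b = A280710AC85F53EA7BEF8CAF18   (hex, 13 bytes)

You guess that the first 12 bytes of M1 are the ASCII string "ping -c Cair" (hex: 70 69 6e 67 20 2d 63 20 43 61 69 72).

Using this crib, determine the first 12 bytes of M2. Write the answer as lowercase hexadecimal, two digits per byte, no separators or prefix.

First, E_a ⊕ E_b = (M1 ⊕ K) ⊕ (M2 ⊕ K) = M1 ⊕ M2, so the key drops out. Then M2 = (M1 ⊕ M2) ⊕ M1 over the first 12 bytes.
byte 0: (29 ^ a2) ^ 70 = 8b ^ 70 = fb
byte 1: (98 ^ 80) ^ 69 = 18 ^ 69 = 71
byte 2: (c9 ^ 71) ^ 6e = b8 ^ 6e = d6
byte 3: (20 ^ 0a) ^ 67 = 2a ^ 67 = 4d
byte 4: (f1 ^ c8) ^ 20 = 39 ^ 20 = 19
byte 5: (77 ^ 5f) ^ 2d = 28 ^ 2d = 05
byte 6: (ab ^ 53) ^ 63 = f8 ^ 63 = 9b
byte 7: (fa ^ ea) ^ 20 = 10 ^ 20 = 30
byte 8: (75 ^ 7b) ^ 43 = 0e ^ 43 = 4d
byte 9: (f8 ^ ef) ^ 61 = 17 ^ 61 = 76
byte 10: (56 ^ 8c) ^ 69 = da ^ 69 = b3
byte 11: (89 ^ af) ^ 72 = 26 ^ 72 = 54

fb71d64d19059b304d76b354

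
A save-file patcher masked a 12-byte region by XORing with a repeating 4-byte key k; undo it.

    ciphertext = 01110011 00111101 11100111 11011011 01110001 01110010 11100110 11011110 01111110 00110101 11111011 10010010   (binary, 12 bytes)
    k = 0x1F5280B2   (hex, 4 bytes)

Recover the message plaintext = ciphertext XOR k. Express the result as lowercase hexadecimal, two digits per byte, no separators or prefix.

6c6f67696e20666c61677b20

The 4-byte key repeats, so the effective keystream is 1f 52 80 b2 1f 52 80 b2 1f 52 80 b2.
byte 0: 73 ^ 1f = 6c
byte 1: 3d ^ 52 = 6f
byte 2: e7 ^ 80 = 67
byte 3: db ^ b2 = 69
byte 4: 71 ^ 1f = 6e
byte 5: 72 ^ 52 = 20
byte 6: e6 ^ 80 = 66
byte 7: de ^ b2 = 6c
byte 8: 7e ^ 1f = 61
byte 9: 35 ^ 52 = 67
byte 10: fb ^ 80 = 7b
byte 11: 92 ^ b2 = 20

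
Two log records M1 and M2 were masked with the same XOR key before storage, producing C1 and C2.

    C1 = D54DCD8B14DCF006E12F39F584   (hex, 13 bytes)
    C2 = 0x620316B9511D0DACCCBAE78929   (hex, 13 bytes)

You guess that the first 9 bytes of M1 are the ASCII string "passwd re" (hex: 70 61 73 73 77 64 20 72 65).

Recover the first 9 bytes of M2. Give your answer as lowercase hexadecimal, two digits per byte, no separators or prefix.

c72fa84132a5ddd848

First, C1 ⊕ C2 = (M1 ⊕ K) ⊕ (M2 ⊕ K) = M1 ⊕ M2, so the key drops out. Then M2 = (M1 ⊕ M2) ⊕ M1 over the first 9 bytes.
byte 0: (d5 XOR 62) XOR 70 = b7 XOR 70 = c7
byte 1: (4d XOR 03) XOR 61 = 4e XOR 61 = 2f
byte 2: (cd XOR 16) XOR 73 = db XOR 73 = a8
byte 3: (8b XOR b9) XOR 73 = 32 XOR 73 = 41
byte 4: (14 XOR 51) XOR 77 = 45 XOR 77 = 32
byte 5: (dc XOR 1d) XOR 64 = c1 XOR 64 = a5
byte 6: (f0 XOR 0d) XOR 20 = fd XOR 20 = dd
byte 7: (06 XOR ac) XOR 72 = aa XOR 72 = d8
byte 8: (e1 XOR cc) XOR 65 = 2d XOR 65 = 48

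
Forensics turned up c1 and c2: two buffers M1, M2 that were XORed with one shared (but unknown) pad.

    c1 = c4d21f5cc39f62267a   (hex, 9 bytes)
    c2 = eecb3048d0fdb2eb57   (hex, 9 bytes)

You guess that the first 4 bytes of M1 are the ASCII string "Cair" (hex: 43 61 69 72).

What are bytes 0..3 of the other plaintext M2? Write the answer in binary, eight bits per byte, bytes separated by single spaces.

01101001 01111000 01000110 01100110

First, c1 ⊕ c2 = (M1 ⊕ K) ⊕ (M2 ⊕ K) = M1 ⊕ M2, so the key drops out. Then M2 = (M1 ⊕ M2) ⊕ M1 over the first 4 bytes.
byte 0: (c4 xor ee) xor 43 = 2a xor 43 = 69
byte 1: (d2 xor cb) xor 61 = 19 xor 61 = 78
byte 2: (1f xor 30) xor 69 = 2f xor 69 = 46
byte 3: (5c xor 48) xor 72 = 14 xor 72 = 66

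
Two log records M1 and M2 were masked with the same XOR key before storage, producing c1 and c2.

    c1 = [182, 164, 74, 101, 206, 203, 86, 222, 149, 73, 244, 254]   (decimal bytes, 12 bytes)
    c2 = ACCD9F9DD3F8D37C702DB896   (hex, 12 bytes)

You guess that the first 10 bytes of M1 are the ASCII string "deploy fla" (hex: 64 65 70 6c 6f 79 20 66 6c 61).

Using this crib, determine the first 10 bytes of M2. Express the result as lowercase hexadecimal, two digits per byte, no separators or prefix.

7e0ca594724aa5c48905

First, c1 ⊕ c2 = (M1 ⊕ K) ⊕ (M2 ⊕ K) = M1 ⊕ M2, so the key drops out. Then M2 = (M1 ⊕ M2) ⊕ M1 over the first 10 bytes.
byte 0: (b6 xor ac) xor 64 = 1a xor 64 = 7e
byte 1: (a4 xor cd) xor 65 = 69 xor 65 = 0c
byte 2: (4a xor 9f) xor 70 = d5 xor 70 = a5
byte 3: (65 xor 9d) xor 6c = f8 xor 6c = 94
byte 4: (ce xor d3) xor 6f = 1d xor 6f = 72
byte 5: (cb xor f8) xor 79 = 33 xor 79 = 4a
byte 6: (56 xor d3) xor 20 = 85 xor 20 = a5
byte 7: (de xor 7c) xor 66 = a2 xor 66 = c4
byte 8: (95 xor 70) xor 6c = e5 xor 6c = 89
byte 9: (49 xor 2d) xor 61 = 64 xor 61 = 05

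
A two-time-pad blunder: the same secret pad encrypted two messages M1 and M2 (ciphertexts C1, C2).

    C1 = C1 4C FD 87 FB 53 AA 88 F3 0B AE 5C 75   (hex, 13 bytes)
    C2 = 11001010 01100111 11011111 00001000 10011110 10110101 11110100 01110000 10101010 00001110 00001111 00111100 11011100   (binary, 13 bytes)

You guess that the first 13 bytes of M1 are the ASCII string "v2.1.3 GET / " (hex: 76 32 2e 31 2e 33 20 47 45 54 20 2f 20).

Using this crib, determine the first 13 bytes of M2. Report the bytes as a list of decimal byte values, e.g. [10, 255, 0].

[125, 25, 12, 190, 75, 213, 126, 191, 28, 81, 129, 79, 137]

First, C1 ⊕ C2 = (M1 ⊕ K) ⊕ (M2 ⊕ K) = M1 ⊕ M2, so the key drops out. Then M2 = (M1 ⊕ M2) ⊕ M1 over the first 13 bytes.
byte 0: (c1 XOR ca) XOR 76 = 0b XOR 76 = 7d
byte 1: (4c XOR 67) XOR 32 = 2b XOR 32 = 19
byte 2: (fd XOR df) XOR 2e = 22 XOR 2e = 0c
byte 3: (87 XOR 08) XOR 31 = 8f XOR 31 = be
byte 4: (fb XOR 9e) XOR 2e = 65 XOR 2e = 4b
byte 5: (53 XOR b5) XOR 33 = e6 XOR 33 = d5
byte 6: (aa XOR f4) XOR 20 = 5e XOR 20 = 7e
byte 7: (88 XOR 70) XOR 47 = f8 XOR 47 = bf
byte 8: (f3 XOR aa) XOR 45 = 59 XOR 45 = 1c
byte 9: (0b XOR 0e) XOR 54 = 05 XOR 54 = 51
byte 10: (ae XOR 0f) XOR 20 = a1 XOR 20 = 81
byte 11: (5c XOR 3c) XOR 2f = 60 XOR 2f = 4f
byte 12: (75 XOR dc) XOR 20 = a9 XOR 20 = 89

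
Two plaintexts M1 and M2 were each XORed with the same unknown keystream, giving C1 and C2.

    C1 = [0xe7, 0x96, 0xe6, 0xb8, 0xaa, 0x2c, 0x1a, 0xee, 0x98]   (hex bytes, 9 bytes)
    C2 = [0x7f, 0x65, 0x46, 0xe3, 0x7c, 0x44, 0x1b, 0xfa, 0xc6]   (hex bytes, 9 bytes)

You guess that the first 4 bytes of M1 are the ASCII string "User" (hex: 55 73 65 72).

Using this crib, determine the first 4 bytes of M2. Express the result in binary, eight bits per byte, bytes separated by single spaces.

First, C1 ⊕ C2 = (M1 ⊕ K) ⊕ (M2 ⊕ K) = M1 ⊕ M2, so the key drops out. Then M2 = (M1 ⊕ M2) ⊕ M1 over the first 4 bytes.
byte 0: (e7 ⊕ 7f) ⊕ 55 = 98 ⊕ 55 = cd
byte 1: (96 ⊕ 65) ⊕ 73 = f3 ⊕ 73 = 80
byte 2: (e6 ⊕ 46) ⊕ 65 = a0 ⊕ 65 = c5
byte 3: (b8 ⊕ e3) ⊕ 72 = 5b ⊕ 72 = 29

11001101 10000000 11000101 00101001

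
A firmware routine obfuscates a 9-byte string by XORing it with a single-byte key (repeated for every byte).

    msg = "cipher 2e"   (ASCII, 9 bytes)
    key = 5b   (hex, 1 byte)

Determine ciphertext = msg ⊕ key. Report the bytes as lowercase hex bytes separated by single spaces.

The 1-byte key repeats, so the effective keystream is 5b 5b 5b 5b 5b 5b 5b 5b 5b.
byte 0:  99 XOR  91 =  56
byte 1: 105 XOR  91 =  50
byte 2: 112 XOR  91 =  43
byte 3: 104 XOR  91 =  51
byte 4: 101 XOR  91 =  62
byte 5: 114 XOR  91 =  41
byte 6:  32 XOR  91 = 123
byte 7:  50 XOR  91 = 105
byte 8: 101 XOR  91 =  62

38 32 2b 33 3e 29 7b 69 3e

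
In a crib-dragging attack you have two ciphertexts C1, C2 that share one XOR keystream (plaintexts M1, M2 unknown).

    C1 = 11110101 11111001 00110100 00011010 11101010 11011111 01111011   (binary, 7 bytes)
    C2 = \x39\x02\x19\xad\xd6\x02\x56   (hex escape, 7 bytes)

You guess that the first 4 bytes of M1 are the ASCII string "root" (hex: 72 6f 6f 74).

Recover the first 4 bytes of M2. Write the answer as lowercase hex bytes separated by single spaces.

be 94 42 c3

First, C1 ⊕ C2 = (M1 ⊕ K) ⊕ (M2 ⊕ K) = M1 ⊕ M2, so the key drops out. Then M2 = (M1 ⊕ M2) ⊕ M1 over the first 4 bytes.
byte 0: (f5 ^ 39) ^ 72 = cc ^ 72 = be
byte 1: (f9 ^ 02) ^ 6f = fb ^ 6f = 94
byte 2: (34 ^ 19) ^ 6f = 2d ^ 6f = 42
byte 3: (1a ^ ad) ^ 74 = b7 ^ 74 = c3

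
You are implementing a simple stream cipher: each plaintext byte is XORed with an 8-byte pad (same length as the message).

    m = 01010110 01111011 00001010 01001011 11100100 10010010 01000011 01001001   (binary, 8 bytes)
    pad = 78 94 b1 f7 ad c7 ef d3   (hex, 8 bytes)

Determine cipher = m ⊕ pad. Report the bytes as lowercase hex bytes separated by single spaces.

XOR is its own inverse, so applying the key byte-wise gives the result directly.
56 XOR 78 = 2e
7b XOR 94 = ef
0a XOR b1 = bb
4b XOR f7 = bc
e4 XOR ad = 49
92 XOR c7 = 55
43 XOR ef = ac
49 XOR d3 = 9a

2e ef bb bc 49 55 ac 9a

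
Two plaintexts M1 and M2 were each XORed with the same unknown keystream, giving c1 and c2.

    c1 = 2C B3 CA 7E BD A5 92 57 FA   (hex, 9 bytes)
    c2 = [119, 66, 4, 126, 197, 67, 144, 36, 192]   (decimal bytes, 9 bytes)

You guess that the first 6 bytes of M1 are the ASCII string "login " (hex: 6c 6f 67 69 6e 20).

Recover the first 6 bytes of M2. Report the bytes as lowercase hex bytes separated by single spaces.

37 9e a9 69 16 c6

First, c1 ⊕ c2 = (M1 ⊕ K) ⊕ (M2 ⊕ K) = M1 ⊕ M2, so the key drops out. Then M2 = (M1 ⊕ M2) ⊕ M1 over the first 6 bytes.
byte 0: (2c XOR 77) XOR 6c = 5b XOR 6c = 37
byte 1: (b3 XOR 42) XOR 6f = f1 XOR 6f = 9e
byte 2: (ca XOR 04) XOR 67 = ce XOR 67 = a9
byte 3: (7e XOR 7e) XOR 69 = 00 XOR 69 = 69
byte 4: (bd XOR c5) XOR 6e = 78 XOR 6e = 16
byte 5: (a5 XOR 43) XOR 20 = e6 XOR 20 = c6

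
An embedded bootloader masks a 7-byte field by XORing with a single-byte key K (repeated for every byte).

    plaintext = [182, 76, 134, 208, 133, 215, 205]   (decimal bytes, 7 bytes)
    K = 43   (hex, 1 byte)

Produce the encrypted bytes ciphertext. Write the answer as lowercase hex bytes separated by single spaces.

The 1-byte key repeats, so the effective keystream is 43 43 43 43 43 43 43.
byte 0: b6 xor 43 = f5
byte 1: 4c xor 43 = 0f
byte 2: 86 xor 43 = c5
byte 3: d0 xor 43 = 93
byte 4: 85 xor 43 = c6
byte 5: d7 xor 43 = 94
byte 6: cd xor 43 = 8e

f5 0f c5 93 c6 94 8e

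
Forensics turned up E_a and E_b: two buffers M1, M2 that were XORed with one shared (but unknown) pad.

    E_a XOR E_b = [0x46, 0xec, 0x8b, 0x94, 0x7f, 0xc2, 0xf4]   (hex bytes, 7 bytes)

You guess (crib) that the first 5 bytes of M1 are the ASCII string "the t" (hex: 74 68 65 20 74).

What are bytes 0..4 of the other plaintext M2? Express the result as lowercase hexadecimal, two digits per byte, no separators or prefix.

Since E_a ⊕ E_b = M1 ⊕ M2, XORing with the guessed M1 bytes yields the corresponding M2 bytes: M2 = (E_a ⊕ E_b) ⊕ M1.
byte 0: 01000110 XOR 01110100 = 00110010
byte 1: 11101100 XOR 01101000 = 10000100
byte 2: 10001011 XOR 01100101 = 11101110
byte 3: 10010100 XOR 00100000 = 10110100
byte 4: 01111111 XOR 01110100 = 00001011

3284eeb40b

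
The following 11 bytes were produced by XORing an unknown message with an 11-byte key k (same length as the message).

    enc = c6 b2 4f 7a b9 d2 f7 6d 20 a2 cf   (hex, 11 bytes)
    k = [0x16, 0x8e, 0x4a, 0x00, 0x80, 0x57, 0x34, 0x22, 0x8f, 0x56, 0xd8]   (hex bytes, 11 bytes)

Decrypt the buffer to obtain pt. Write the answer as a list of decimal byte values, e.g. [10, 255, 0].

c6 xor 16 = d0
b2 xor 8e = 3c
4f xor 4a = 05
7a xor 00 = 7a
b9 xor 80 = 39
d2 xor 57 = 85
f7 xor 34 = c3
6d xor 22 = 4f
20 xor 8f = af
a2 xor 56 = f4
cf xor d8 = 17

[208, 60, 5, 122, 57, 133, 195, 79, 175, 244, 23]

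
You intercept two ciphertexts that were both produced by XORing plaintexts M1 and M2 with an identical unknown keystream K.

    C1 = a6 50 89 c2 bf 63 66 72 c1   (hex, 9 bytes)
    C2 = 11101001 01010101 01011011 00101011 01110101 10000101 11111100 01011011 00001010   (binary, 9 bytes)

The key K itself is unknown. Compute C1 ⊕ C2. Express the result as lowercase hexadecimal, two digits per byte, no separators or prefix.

C1 ⊕ C2 = (M1 ⊕ K) ⊕ (M2 ⊕ K) = M1 ⊕ M2 — the shared key cancels under XOR.
byte 0: a6 ⊕ e9 = 4f
byte 1: 50 ⊕ 55 = 05
byte 2: 89 ⊕ 5b = d2
byte 3: c2 ⊕ 2b = e9
byte 4: bf ⊕ 75 = ca
byte 5: 63 ⊕ 85 = e6
byte 6: 66 ⊕ fc = 9a
byte 7: 72 ⊕ 5b = 29
byte 8: c1 ⊕ 0a = cb

4f05d2e9cae69a29cb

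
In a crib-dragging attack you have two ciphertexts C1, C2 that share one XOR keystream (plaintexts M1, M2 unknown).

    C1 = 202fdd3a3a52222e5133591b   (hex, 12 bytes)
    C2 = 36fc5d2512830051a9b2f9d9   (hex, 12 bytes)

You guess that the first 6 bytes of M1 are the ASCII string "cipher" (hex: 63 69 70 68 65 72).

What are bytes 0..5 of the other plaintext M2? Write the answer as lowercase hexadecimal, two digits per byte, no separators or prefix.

First, C1 ⊕ C2 = (M1 ⊕ K) ⊕ (M2 ⊕ K) = M1 ⊕ M2, so the key drops out. Then M2 = (M1 ⊕ M2) ⊕ M1 over the first 6 bytes.
byte 0: (20 ^ 36) ^ 63 = 16 ^ 63 = 75
byte 1: (2f ^ fc) ^ 69 = d3 ^ 69 = ba
byte 2: (dd ^ 5d) ^ 70 = 80 ^ 70 = f0
byte 3: (3a ^ 25) ^ 68 = 1f ^ 68 = 77
byte 4: (3a ^ 12) ^ 65 = 28 ^ 65 = 4d
byte 5: (52 ^ 83) ^ 72 = d1 ^ 72 = a3

75baf0774da3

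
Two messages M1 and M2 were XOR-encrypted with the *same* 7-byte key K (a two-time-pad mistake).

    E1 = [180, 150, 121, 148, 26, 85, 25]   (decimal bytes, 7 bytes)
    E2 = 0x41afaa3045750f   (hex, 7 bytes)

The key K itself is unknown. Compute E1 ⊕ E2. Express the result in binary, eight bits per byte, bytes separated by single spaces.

11110101 00111001 11010011 10100100 01011111 00100000 00010110

E1 ⊕ E2 = (M1 ⊕ K) ⊕ (M2 ⊕ K) = M1 ⊕ M2 — the shared key cancels under XOR.
byte 0: b4 ^ 41 = f5
byte 1: 96 ^ af = 39
byte 2: 79 ^ aa = d3
byte 3: 94 ^ 30 = a4
byte 4: 1a ^ 45 = 5f
byte 5: 55 ^ 75 = 20
byte 6: 19 ^ 0f = 16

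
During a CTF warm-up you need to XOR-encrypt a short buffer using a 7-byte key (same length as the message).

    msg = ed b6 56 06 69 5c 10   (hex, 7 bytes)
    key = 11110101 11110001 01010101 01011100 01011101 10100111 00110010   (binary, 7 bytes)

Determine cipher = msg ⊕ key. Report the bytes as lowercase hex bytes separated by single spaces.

XOR is its own inverse, so applying the key byte-wise gives the result directly.
237 ^ 245 =  24
182 ^ 241 =  71
 86 ^  85 =   3
  6 ^  92 =  90
105 ^  93 =  52
 92 ^ 167 = 251
 16 ^  50 =  34

18 47 03 5a 34 fb 22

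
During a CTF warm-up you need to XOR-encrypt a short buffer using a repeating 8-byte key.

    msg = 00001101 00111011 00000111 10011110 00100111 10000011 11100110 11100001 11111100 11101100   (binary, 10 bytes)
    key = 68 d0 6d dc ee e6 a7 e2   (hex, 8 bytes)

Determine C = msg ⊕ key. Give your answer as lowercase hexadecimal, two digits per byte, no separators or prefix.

The 8-byte key repeats, so the effective keystream is 68 d0 6d dc ee e6 a7 e2 68 d0.
byte 0: 00001101 XOR 01101000 = 01100101
byte 1: 00111011 XOR 11010000 = 11101011
byte 2: 00000111 XOR 01101101 = 01101010
byte 3: 10011110 XOR 11011100 = 01000010
byte 4: 00100111 XOR 11101110 = 11001001
byte 5: 10000011 XOR 11100110 = 01100101
byte 6: 11100110 XOR 10100111 = 01000001
byte 7: 11100001 XOR 11100010 = 00000011
byte 8: 11111100 XOR 01101000 = 10010100
byte 9: 11101100 XOR 11010000 = 00111100

65eb6a42c9654103943c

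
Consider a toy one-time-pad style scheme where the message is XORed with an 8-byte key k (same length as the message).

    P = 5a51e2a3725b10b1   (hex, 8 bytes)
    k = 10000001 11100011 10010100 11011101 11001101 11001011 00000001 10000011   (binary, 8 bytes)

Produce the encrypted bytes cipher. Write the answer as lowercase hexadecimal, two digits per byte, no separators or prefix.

byte 0: 5a ⊕ 81 = db
byte 1: 51 ⊕ e3 = b2
byte 2: e2 ⊕ 94 = 76
byte 3: a3 ⊕ dd = 7e
byte 4: 72 ⊕ cd = bf
byte 5: 5b ⊕ cb = 90
byte 6: 10 ⊕ 01 = 11
byte 7: b1 ⊕ 83 = 32

dbb2767ebf901132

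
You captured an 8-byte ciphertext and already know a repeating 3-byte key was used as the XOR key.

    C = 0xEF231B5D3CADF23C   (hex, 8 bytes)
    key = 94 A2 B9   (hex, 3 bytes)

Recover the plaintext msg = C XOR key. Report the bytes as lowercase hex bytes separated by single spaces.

The 3-byte key repeats, so the effective keystream is 94 a2 b9 94 a2 b9 94 a2.
byte 0: ef XOR 94 = 7b
byte 1: 23 XOR a2 = 81
byte 2: 1b XOR b9 = a2
byte 3: 5d XOR 94 = c9
byte 4: 3c XOR a2 = 9e
byte 5: ad XOR b9 = 14
byte 6: f2 XOR 94 = 66
byte 7: 3c XOR a2 = 9e

7b 81 a2 c9 9e 14 66 9e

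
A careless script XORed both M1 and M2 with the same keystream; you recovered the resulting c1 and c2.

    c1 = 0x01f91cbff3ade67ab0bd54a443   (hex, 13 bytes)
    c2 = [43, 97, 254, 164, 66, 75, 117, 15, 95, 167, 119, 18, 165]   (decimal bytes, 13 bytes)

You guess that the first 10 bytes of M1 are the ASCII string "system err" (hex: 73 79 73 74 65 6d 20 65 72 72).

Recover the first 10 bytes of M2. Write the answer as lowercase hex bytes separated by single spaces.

First, c1 ⊕ c2 = (M1 ⊕ K) ⊕ (M2 ⊕ K) = M1 ⊕ M2, so the key drops out. Then M2 = (M1 ⊕ M2) ⊕ M1 over the first 10 bytes.
byte 0: (01 xor 2b) xor 73 = 2a xor 73 = 59
byte 1: (f9 xor 61) xor 79 = 98 xor 79 = e1
byte 2: (1c xor fe) xor 73 = e2 xor 73 = 91
byte 3: (bf xor a4) xor 74 = 1b xor 74 = 6f
byte 4: (f3 xor 42) xor 65 = b1 xor 65 = d4
byte 5: (ad xor 4b) xor 6d = e6 xor 6d = 8b
byte 6: (e6 xor 75) xor 20 = 93 xor 20 = b3
byte 7: (7a xor 0f) xor 65 = 75 xor 65 = 10
byte 8: (b0 xor 5f) xor 72 = ef xor 72 = 9d
byte 9: (bd xor a7) xor 72 = 1a xor 72 = 68

59 e1 91 6f d4 8b b3 10 9d 68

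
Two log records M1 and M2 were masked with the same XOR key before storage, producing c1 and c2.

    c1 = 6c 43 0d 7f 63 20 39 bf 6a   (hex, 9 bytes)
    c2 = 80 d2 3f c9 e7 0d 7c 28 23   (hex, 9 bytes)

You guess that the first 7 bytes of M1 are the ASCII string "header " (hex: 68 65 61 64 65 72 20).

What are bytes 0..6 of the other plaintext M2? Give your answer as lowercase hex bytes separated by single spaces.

84 f4 53 d2 e1 5f 65

First, c1 ⊕ c2 = (M1 ⊕ K) ⊕ (M2 ⊕ K) = M1 ⊕ M2, so the key drops out. Then M2 = (M1 ⊕ M2) ⊕ M1 over the first 7 bytes.
byte 0: (6c XOR 80) XOR 68 = ec XOR 68 = 84
byte 1: (43 XOR d2) XOR 65 = 91 XOR 65 = f4
byte 2: (0d XOR 3f) XOR 61 = 32 XOR 61 = 53
byte 3: (7f XOR c9) XOR 64 = b6 XOR 64 = d2
byte 4: (63 XOR e7) XOR 65 = 84 XOR 65 = e1
byte 5: (20 XOR 0d) XOR 72 = 2d XOR 72 = 5f
byte 6: (39 XOR 7c) XOR 20 = 45 XOR 20 = 65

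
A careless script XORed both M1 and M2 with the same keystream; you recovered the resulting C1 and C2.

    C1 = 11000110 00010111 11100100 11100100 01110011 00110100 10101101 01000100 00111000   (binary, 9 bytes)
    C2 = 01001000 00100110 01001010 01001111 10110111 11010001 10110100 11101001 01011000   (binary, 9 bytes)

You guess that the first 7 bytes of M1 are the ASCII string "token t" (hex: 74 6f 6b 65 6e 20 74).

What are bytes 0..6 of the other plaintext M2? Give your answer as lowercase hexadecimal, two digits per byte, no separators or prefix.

fa5ec5ceaac56d

First, C1 ⊕ C2 = (M1 ⊕ K) ⊕ (M2 ⊕ K) = M1 ⊕ M2, so the key drops out. Then M2 = (M1 ⊕ M2) ⊕ M1 over the first 7 bytes.
byte 0: (c6 ⊕ 48) ⊕ 74 = 8e ⊕ 74 = fa
byte 1: (17 ⊕ 26) ⊕ 6f = 31 ⊕ 6f = 5e
byte 2: (e4 ⊕ 4a) ⊕ 6b = ae ⊕ 6b = c5
byte 3: (e4 ⊕ 4f) ⊕ 65 = ab ⊕ 65 = ce
byte 4: (73 ⊕ b7) ⊕ 6e = c4 ⊕ 6e = aa
byte 5: (34 ⊕ d1) ⊕ 20 = e5 ⊕ 20 = c5
byte 6: (ad ⊕ b4) ⊕ 74 = 19 ⊕ 74 = 6d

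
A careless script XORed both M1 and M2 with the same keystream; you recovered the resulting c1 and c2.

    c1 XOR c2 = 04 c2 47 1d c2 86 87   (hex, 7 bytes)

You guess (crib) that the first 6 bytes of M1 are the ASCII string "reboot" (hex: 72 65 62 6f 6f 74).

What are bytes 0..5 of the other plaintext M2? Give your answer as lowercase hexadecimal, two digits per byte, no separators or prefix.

Since c1 ⊕ c2 = M1 ⊕ M2, XORing with the guessed M1 bytes yields the corresponding M2 bytes: M2 = (c1 ⊕ c2) ⊕ M1.
  4 XOR 114 = 118
194 XOR 101 = 167
 71 XOR  98 =  37
 29 XOR 111 = 114
194 XOR 111 = 173
134 XOR 116 = 242

76a72572adf2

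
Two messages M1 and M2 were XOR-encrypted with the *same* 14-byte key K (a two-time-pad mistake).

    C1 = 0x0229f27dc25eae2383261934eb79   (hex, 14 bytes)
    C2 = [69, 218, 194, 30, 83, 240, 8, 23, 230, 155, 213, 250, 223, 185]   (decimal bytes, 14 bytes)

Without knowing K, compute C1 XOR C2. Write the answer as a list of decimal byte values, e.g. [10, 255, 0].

[71, 243, 48, 99, 145, 174, 166, 52, 101, 189, 204, 206, 52, 192]

C1 ⊕ C2 = (M1 ⊕ K) ⊕ (M2 ⊕ K) = M1 ⊕ M2 — the shared key cancels under XOR.
byte 0: 02 ^ 45 = 47
byte 1: 29 ^ da = f3
byte 2: f2 ^ c2 = 30
byte 3: 7d ^ 1e = 63
byte 4: c2 ^ 53 = 91
byte 5: 5e ^ f0 = ae
byte 6: ae ^ 08 = a6
byte 7: 23 ^ 17 = 34
byte 8: 83 ^ e6 = 65
byte 9: 26 ^ 9b = bd
byte 10: 19 ^ d5 = cc
byte 11: 34 ^ fa = ce
byte 12: eb ^ df = 34
byte 13: 79 ^ b9 = c0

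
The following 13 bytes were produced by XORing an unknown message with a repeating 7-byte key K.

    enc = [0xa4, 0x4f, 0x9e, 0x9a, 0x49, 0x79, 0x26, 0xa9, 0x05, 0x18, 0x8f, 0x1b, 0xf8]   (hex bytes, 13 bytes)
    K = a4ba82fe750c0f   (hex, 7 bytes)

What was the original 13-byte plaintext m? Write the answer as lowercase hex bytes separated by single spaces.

00 f5 1c 64 3c 75 29 0d bf 9a 71 6e f4

The 7-byte key repeats, so the effective keystream is a4 ba 82 fe 75 0c 0f a4 ba 82 fe 75 0c.
byte 0: 10100100 xor 10100100 = 00000000
byte 1: 01001111 xor 10111010 = 11110101
byte 2: 10011110 xor 10000010 = 00011100
byte 3: 10011010 xor 11111110 = 01100100
byte 4: 01001001 xor 01110101 = 00111100
byte 5: 01111001 xor 00001100 = 01110101
byte 6: 00100110 xor 00001111 = 00101001
byte 7: 10101001 xor 10100100 = 00001101
byte 8: 00000101 xor 10111010 = 10111111
byte 9: 00011000 xor 10000010 = 10011010
byte 10: 10001111 xor 11111110 = 01110001
byte 11: 00011011 xor 01110101 = 01101110
byte 12: 11111000 xor 00001100 = 11110100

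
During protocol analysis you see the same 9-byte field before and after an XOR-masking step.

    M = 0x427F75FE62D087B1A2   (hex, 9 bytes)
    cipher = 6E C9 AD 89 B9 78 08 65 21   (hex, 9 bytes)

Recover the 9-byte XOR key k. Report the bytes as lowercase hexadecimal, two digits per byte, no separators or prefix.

2cb6d877dba88fd483

Since cipher = M ⊕ k, XORing both sides with M gives k = M ⊕ cipher.
42 ⊕ 6e = 2c
7f ⊕ c9 = b6
75 ⊕ ad = d8
fe ⊕ 89 = 77
62 ⊕ b9 = db
d0 ⊕ 78 = a8
87 ⊕ 08 = 8f
b1 ⊕ 65 = d4
a2 ⊕ 21 = 83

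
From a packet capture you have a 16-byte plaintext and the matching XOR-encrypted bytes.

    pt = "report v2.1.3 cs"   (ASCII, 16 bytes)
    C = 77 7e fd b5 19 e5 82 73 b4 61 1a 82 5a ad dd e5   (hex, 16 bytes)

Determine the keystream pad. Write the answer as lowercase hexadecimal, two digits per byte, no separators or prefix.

051b8dda6b91a205864f2bac698dbe96

Since C = pt ⊕ pad, XORing both sides with pt gives pad = pt ⊕ C.
72 xor 77 = 05
65 xor 7e = 1b
70 xor fd = 8d
6f xor b5 = da
72 xor 19 = 6b
74 xor e5 = 91
20 xor 82 = a2
76 xor 73 = 05
32 xor b4 = 86
2e xor 61 = 4f
31 xor 1a = 2b
2e xor 82 = ac
33 xor 5a = 69
20 xor ad = 8d
63 xor dd = be
73 xor e5 = 96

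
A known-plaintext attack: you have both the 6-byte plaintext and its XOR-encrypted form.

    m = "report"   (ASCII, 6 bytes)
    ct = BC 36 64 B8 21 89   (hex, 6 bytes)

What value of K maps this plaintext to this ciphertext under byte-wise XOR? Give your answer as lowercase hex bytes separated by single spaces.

Since ct = m ⊕ K, XORing both sides with m gives K = m ⊕ ct.
72 ⊕ bc = ce
65 ⊕ 36 = 53
70 ⊕ 64 = 14
6f ⊕ b8 = d7
72 ⊕ 21 = 53
74 ⊕ 89 = fd

ce 53 14 d7 53 fd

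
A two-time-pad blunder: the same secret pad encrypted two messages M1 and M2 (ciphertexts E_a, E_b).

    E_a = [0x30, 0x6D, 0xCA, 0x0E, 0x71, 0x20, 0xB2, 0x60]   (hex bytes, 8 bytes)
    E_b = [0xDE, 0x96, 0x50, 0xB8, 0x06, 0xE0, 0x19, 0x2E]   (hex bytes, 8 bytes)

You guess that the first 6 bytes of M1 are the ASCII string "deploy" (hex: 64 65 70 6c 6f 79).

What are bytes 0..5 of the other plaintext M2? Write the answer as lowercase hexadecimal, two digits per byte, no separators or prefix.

8a9eeada18b9

First, E_a ⊕ E_b = (M1 ⊕ K) ⊕ (M2 ⊕ K) = M1 ⊕ M2, so the key drops out. Then M2 = (M1 ⊕ M2) ⊕ M1 over the first 6 bytes.
byte 0: (30 ⊕ de) ⊕ 64 = ee ⊕ 64 = 8a
byte 1: (6d ⊕ 96) ⊕ 65 = fb ⊕ 65 = 9e
byte 2: (ca ⊕ 50) ⊕ 70 = 9a ⊕ 70 = ea
byte 3: (0e ⊕ b8) ⊕ 6c = b6 ⊕ 6c = da
byte 4: (71 ⊕ 06) ⊕ 6f = 77 ⊕ 6f = 18
byte 5: (20 ⊕ e0) ⊕ 79 = c0 ⊕ 79 = b9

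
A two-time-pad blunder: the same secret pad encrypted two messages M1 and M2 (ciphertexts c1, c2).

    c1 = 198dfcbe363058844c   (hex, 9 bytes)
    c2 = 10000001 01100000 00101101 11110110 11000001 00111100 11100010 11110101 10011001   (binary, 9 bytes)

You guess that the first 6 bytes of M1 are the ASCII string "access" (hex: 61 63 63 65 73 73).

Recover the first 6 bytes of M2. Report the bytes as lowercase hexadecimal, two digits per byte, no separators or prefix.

f98eb22d847f

First, c1 ⊕ c2 = (M1 ⊕ K) ⊕ (M2 ⊕ K) = M1 ⊕ M2, so the key drops out. Then M2 = (M1 ⊕ M2) ⊕ M1 over the first 6 bytes.
byte 0: (19 XOR 81) XOR 61 = 98 XOR 61 = f9
byte 1: (8d XOR 60) XOR 63 = ed XOR 63 = 8e
byte 2: (fc XOR 2d) XOR 63 = d1 XOR 63 = b2
byte 3: (be XOR f6) XOR 65 = 48 XOR 65 = 2d
byte 4: (36 XOR c1) XOR 73 = f7 XOR 73 = 84
byte 5: (30 XOR 3c) XOR 73 = 0c XOR 73 = 7f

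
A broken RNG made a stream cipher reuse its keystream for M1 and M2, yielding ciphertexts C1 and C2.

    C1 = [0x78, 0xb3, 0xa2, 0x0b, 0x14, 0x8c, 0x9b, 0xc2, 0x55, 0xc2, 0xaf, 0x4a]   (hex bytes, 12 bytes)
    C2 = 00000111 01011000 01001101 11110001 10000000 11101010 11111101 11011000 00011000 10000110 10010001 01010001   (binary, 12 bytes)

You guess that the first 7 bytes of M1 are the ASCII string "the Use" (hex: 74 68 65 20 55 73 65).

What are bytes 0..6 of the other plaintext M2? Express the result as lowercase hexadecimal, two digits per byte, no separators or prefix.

0b838adac11503

First, C1 ⊕ C2 = (M1 ⊕ K) ⊕ (M2 ⊕ K) = M1 ⊕ M2, so the key drops out. Then M2 = (M1 ⊕ M2) ⊕ M1 over the first 7 bytes.
byte 0: (78 ^ 07) ^ 74 = 7f ^ 74 = 0b
byte 1: (b3 ^ 58) ^ 68 = eb ^ 68 = 83
byte 2: (a2 ^ 4d) ^ 65 = ef ^ 65 = 8a
byte 3: (0b ^ f1) ^ 20 = fa ^ 20 = da
byte 4: (14 ^ 80) ^ 55 = 94 ^ 55 = c1
byte 5: (8c ^ ea) ^ 73 = 66 ^ 73 = 15
byte 6: (9b ^ fd) ^ 65 = 66 ^ 65 = 03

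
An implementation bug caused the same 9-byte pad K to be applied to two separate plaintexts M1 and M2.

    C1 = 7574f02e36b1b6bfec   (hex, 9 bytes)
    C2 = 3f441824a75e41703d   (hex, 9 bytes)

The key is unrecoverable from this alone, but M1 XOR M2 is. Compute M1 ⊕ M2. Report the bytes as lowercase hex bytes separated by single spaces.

4a 30 e8 0a 91 ef f7 cf d1

C1 ⊕ C2 = (M1 ⊕ K) ⊕ (M2 ⊕ K) = M1 ⊕ M2 — the shared key cancels under XOR.
75 ⊕ 3f = 4a
74 ⊕ 44 = 30
f0 ⊕ 18 = e8
2e ⊕ 24 = 0a
36 ⊕ a7 = 91
b1 ⊕ 5e = ef
b6 ⊕ 41 = f7
bf ⊕ 70 = cf
ec ⊕ 3d = d1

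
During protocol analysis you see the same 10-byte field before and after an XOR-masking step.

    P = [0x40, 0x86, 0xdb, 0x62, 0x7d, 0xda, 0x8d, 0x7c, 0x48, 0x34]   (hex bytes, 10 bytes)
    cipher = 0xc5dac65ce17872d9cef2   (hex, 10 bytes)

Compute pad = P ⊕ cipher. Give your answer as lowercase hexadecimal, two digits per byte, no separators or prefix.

Since cipher = P ⊕ pad, XORing both sides with P gives pad = P ⊕ cipher.
 64 XOR 197 = 133
134 XOR 218 =  92
219 XOR 198 =  29
 98 XOR  92 =  62
125 XOR 225 = 156
218 XOR 120 = 162
141 XOR 114 = 255
124 XOR 217 = 165
 72 XOR 206 = 134
 52 XOR 242 = 198

855c1d3e9ca2ffa586c6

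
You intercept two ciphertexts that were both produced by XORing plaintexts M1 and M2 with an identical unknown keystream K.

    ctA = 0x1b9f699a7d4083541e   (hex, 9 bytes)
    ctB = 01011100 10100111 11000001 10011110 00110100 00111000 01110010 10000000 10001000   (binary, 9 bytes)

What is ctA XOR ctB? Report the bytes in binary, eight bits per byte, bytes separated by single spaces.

ctA ⊕ ctB = (M1 ⊕ K) ⊕ (M2 ⊕ K) = M1 ⊕ M2 — the shared key cancels under XOR.
byte 0: 00011011 XOR 01011100 = 01000111
byte 1: 10011111 XOR 10100111 = 00111000
byte 2: 01101001 XOR 11000001 = 10101000
byte 3: 10011010 XOR 10011110 = 00000100
byte 4: 01111101 XOR 00110100 = 01001001
byte 5: 01000000 XOR 00111000 = 01111000
byte 6: 10000011 XOR 01110010 = 11110001
byte 7: 01010100 XOR 10000000 = 11010100
byte 8: 00011110 XOR 10001000 = 10010110

01000111 00111000 10101000 00000100 01001001 01111000 11110001 11010100 10010110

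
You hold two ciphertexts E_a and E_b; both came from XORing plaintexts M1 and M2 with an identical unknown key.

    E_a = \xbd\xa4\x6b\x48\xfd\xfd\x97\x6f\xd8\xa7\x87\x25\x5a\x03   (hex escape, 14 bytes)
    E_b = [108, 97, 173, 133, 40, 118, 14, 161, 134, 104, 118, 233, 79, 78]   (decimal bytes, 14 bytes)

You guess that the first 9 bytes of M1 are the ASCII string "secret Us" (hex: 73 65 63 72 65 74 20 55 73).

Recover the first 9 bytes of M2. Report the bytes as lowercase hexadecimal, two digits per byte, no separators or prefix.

First, E_a ⊕ E_b = (M1 ⊕ K) ⊕ (M2 ⊕ K) = M1 ⊕ M2, so the key drops out. Then M2 = (M1 ⊕ M2) ⊕ M1 over the first 9 bytes.
byte 0: (bd ^ 6c) ^ 73 = d1 ^ 73 = a2
byte 1: (a4 ^ 61) ^ 65 = c5 ^ 65 = a0
byte 2: (6b ^ ad) ^ 63 = c6 ^ 63 = a5
byte 3: (48 ^ 85) ^ 72 = cd ^ 72 = bf
byte 4: (fd ^ 28) ^ 65 = d5 ^ 65 = b0
byte 5: (fd ^ 76) ^ 74 = 8b ^ 74 = ff
byte 6: (97 ^ 0e) ^ 20 = 99 ^ 20 = b9
byte 7: (6f ^ a1) ^ 55 = ce ^ 55 = 9b
byte 8: (d8 ^ 86) ^ 73 = 5e ^ 73 = 2d

a2a0a5bfb0ffb99b2d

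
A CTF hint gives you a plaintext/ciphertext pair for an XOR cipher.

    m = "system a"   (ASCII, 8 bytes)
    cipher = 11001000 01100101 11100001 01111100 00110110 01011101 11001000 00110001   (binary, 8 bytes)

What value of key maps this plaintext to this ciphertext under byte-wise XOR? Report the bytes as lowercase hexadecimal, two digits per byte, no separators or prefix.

bb1c92085330e850

Since cipher = m ⊕ key, XORing both sides with m gives key = m ⊕ cipher.
73 XOR c8 = bb
79 XOR 65 = 1c
73 XOR e1 = 92
74 XOR 7c = 08
65 XOR 36 = 53
6d XOR 5d = 30
20 XOR c8 = e8
61 XOR 31 = 50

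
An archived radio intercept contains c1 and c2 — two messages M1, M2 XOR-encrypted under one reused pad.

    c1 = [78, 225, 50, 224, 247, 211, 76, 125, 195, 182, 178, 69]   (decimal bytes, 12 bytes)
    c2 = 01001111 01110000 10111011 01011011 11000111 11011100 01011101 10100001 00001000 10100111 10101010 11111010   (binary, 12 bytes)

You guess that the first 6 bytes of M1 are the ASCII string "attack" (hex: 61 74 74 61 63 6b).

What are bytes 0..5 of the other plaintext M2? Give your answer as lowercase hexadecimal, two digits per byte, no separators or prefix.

60e5fdda5364

First, c1 ⊕ c2 = (M1 ⊕ K) ⊕ (M2 ⊕ K) = M1 ⊕ M2, so the key drops out. Then M2 = (M1 ⊕ M2) ⊕ M1 over the first 6 bytes.
byte 0: (4e XOR 4f) XOR 61 = 01 XOR 61 = 60
byte 1: (e1 XOR 70) XOR 74 = 91 XOR 74 = e5
byte 2: (32 XOR bb) XOR 74 = 89 XOR 74 = fd
byte 3: (e0 XOR 5b) XOR 61 = bb XOR 61 = da
byte 4: (f7 XOR c7) XOR 63 = 30 XOR 63 = 53
byte 5: (d3 XOR dc) XOR 6b = 0f XOR 6b = 64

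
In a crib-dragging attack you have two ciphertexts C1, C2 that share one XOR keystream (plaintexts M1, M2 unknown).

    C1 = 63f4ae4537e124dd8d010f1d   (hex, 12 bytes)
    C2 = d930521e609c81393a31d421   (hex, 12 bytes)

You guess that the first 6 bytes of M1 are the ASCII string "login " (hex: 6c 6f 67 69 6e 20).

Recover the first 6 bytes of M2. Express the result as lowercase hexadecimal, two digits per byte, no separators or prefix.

First, C1 ⊕ C2 = (M1 ⊕ K) ⊕ (M2 ⊕ K) = M1 ⊕ M2, so the key drops out. Then M2 = (M1 ⊕ M2) ⊕ M1 over the first 6 bytes.
byte 0: (63 xor d9) xor 6c = ba xor 6c = d6
byte 1: (f4 xor 30) xor 6f = c4 xor 6f = ab
byte 2: (ae xor 52) xor 67 = fc xor 67 = 9b
byte 3: (45 xor 1e) xor 69 = 5b xor 69 = 32
byte 4: (37 xor 60) xor 6e = 57 xor 6e = 39
byte 5: (e1 xor 9c) xor 20 = 7d xor 20 = 5d

d6ab9b32395d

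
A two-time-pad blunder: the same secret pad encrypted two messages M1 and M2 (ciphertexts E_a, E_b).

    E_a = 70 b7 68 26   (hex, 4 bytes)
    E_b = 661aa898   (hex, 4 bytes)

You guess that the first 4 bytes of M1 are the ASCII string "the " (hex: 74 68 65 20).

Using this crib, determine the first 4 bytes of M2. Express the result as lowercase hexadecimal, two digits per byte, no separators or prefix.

62c5a59e

First, E_a ⊕ E_b = (M1 ⊕ K) ⊕ (M2 ⊕ K) = M1 ⊕ M2, so the key drops out. Then M2 = (M1 ⊕ M2) ⊕ M1 over the first 4 bytes.
byte 0: (70 xor 66) xor 74 = 16 xor 74 = 62
byte 1: (b7 xor 1a) xor 68 = ad xor 68 = c5
byte 2: (68 xor a8) xor 65 = c0 xor 65 = a5
byte 3: (26 xor 98) xor 20 = be xor 20 = 9e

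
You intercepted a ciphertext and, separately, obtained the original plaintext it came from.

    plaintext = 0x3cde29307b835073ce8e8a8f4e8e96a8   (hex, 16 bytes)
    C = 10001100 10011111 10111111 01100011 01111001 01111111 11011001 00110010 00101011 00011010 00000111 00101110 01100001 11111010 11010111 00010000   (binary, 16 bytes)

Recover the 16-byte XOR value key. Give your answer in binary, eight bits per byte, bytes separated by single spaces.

Since C = plaintext ⊕ key, XORing both sides with plaintext gives key = plaintext ⊕ C.
3c XOR 8c = b0
de XOR 9f = 41
29 XOR bf = 96
30 XOR 63 = 53
7b XOR 79 = 02
83 XOR 7f = fc
50 XOR d9 = 89
73 XOR 32 = 41
ce XOR 2b = e5
8e XOR 1a = 94
8a XOR 07 = 8d
8f XOR 2e = a1
4e XOR 61 = 2f
8e XOR fa = 74
96 XOR d7 = 41
a8 XOR 10 = b8

10110000 01000001 10010110 01010011 00000010 11111100 10001001 01000001 11100101 10010100 10001101 10100001 00101111 01110100 01000001 10111000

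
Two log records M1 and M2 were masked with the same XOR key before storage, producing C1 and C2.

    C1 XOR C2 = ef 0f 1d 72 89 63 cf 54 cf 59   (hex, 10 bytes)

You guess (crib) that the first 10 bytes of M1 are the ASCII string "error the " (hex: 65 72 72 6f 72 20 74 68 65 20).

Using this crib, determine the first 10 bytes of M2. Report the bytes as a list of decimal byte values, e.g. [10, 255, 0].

[138, 125, 111, 29, 251, 67, 187, 60, 170, 121]

Since C1 ⊕ C2 = M1 ⊕ M2, XORing with the guessed M1 bytes yields the corresponding M2 bytes: M2 = (C1 ⊕ C2) ⊕ M1.
ef ⊕ 65 = 8a
0f ⊕ 72 = 7d
1d ⊕ 72 = 6f
72 ⊕ 6f = 1d
89 ⊕ 72 = fb
63 ⊕ 20 = 43
cf ⊕ 74 = bb
54 ⊕ 68 = 3c
cf ⊕ 65 = aa
59 ⊕ 20 = 79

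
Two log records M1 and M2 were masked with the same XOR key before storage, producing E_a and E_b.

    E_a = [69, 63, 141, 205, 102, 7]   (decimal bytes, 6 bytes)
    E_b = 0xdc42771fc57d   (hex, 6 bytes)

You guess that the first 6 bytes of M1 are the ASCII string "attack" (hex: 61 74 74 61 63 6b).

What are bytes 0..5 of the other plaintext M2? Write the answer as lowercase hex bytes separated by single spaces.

First, E_a ⊕ E_b = (M1 ⊕ K) ⊕ (M2 ⊕ K) = M1 ⊕ M2, so the key drops out. Then M2 = (M1 ⊕ M2) ⊕ M1 over the first 6 bytes.
byte 0: (45 xor dc) xor 61 = 99 xor 61 = f8
byte 1: (3f xor 42) xor 74 = 7d xor 74 = 09
byte 2: (8d xor 77) xor 74 = fa xor 74 = 8e
byte 3: (cd xor 1f) xor 61 = d2 xor 61 = b3
byte 4: (66 xor c5) xor 63 = a3 xor 63 = c0
byte 5: (07 xor 7d) xor 6b = 7a xor 6b = 11

f8 09 8e b3 c0 11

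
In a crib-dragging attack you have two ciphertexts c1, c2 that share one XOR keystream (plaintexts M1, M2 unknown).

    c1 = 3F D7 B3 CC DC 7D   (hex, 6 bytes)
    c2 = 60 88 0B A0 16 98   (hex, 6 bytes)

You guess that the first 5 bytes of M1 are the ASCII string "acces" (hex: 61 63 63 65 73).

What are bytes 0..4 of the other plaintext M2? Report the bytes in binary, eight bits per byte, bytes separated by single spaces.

00111110 00111100 11011011 00001001 10111001

First, c1 ⊕ c2 = (M1 ⊕ K) ⊕ (M2 ⊕ K) = M1 ⊕ M2, so the key drops out. Then M2 = (M1 ⊕ M2) ⊕ M1 over the first 5 bytes.
byte 0: (3f ⊕ 60) ⊕ 61 = 5f ⊕ 61 = 3e
byte 1: (d7 ⊕ 88) ⊕ 63 = 5f ⊕ 63 = 3c
byte 2: (b3 ⊕ 0b) ⊕ 63 = b8 ⊕ 63 = db
byte 3: (cc ⊕ a0) ⊕ 65 = 6c ⊕ 65 = 09
byte 4: (dc ⊕ 16) ⊕ 73 = ca ⊕ 73 = b9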